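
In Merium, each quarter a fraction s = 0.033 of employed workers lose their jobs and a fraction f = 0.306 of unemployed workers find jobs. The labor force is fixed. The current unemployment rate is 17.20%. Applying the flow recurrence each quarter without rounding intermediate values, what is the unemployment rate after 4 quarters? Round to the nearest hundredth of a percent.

Unemployment rate after four quarters ≈ 11.16%.

With a fixed labor force, u_{t+1} = u_t + s·(1−u_t) − f·u_t = u_t·(1−s−f) + s.
Here 1−s−f = 0.661 and s = 0.033.
u_1 = 0.172000 × 0.661 + 0.033 = 0.146692.
u_2 = 0.146692 × 0.661 + 0.033 = 0.129963.
u_3 = 0.129963 × 0.661 + 0.033 = 0.118906.
u_4 = 0.118906 × 0.661 + 0.033 = 0.111597.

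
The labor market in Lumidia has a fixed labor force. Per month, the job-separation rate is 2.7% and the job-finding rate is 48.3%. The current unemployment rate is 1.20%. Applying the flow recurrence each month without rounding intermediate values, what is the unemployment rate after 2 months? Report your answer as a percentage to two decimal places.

Unemployment rate after two months ≈ 4.31%.

With a fixed labor force, u_{t+1} = u_t + s·(1−u_t) − f·u_t = u_t·(1−s−f) + s.
Here 1−s−f = 0.490 and s = 0.027.
u_1 = 0.012000 × 0.490 + 0.027 = 0.032880.
u_2 = 0.032880 × 0.490 + 0.027 = 0.043111.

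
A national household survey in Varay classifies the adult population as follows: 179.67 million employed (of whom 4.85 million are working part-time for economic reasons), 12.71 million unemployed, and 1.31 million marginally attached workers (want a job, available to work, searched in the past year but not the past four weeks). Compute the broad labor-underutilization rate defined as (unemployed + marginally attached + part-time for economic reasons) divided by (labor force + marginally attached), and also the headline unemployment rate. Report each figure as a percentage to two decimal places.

Labor force = 179.67 + 12.71 = 192.38 million.
Numerator = 12.71 + 1.31 + 4.85 = 18.87 million.
Denominator = 192.38 + 1.31 = 193.69 million.
Broad rate = 18.87 / 193.69 = 9.74%.
Headline unemployment rate = 12.71 / 192.38 = 6.61%.

Broad underutilization rate ≈ 9.74%; headline unemployment rate ≈ 6.61%.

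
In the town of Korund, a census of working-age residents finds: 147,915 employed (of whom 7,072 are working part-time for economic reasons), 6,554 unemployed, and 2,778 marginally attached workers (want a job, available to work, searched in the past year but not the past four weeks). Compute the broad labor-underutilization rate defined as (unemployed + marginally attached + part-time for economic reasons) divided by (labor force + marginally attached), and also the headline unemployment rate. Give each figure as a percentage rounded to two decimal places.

Broad underutilization rate ≈ 10.43%; headline unemployment rate ≈ 4.24%.

Labor force = 147,915 + 6,554 = 154,469.
Numerator = 6,554 + 2,778 + 7,072 = 16,404.
Denominator = 154,469 + 2,778 = 157,247.
Broad rate = 16,404 / 157,247 = 10.43%.
Headline unemployment rate = 6,554 / 154,469 = 4.24%.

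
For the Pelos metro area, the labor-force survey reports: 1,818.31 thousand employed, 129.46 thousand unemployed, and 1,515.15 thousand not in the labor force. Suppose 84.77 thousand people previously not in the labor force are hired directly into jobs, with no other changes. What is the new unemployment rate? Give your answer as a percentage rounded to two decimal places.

Initially, labor force = 1,818.31 + 129.46 = 1,947.77 thousand, so u = 129.46/1,947.77 = 6.65%.
After the change, employed and labor force both rise by 84.77; unemployed unchanged → E = 1,903.08, U = 129.46, labor force = 2,032.54 thousand.
New unemployment rate = 129.46 / 2,032.54 = 6.37%.

New unemployment rate ≈ 6.37%.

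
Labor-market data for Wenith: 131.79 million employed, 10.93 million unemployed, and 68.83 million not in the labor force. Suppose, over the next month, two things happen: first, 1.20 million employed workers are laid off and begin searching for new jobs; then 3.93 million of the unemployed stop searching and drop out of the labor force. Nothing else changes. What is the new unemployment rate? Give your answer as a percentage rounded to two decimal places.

Initially, labor force = 131.79 + 10.93 = 142.72 million, so u = 10.93/142.72 = 7.66%.
After the first change, employed falls and unemployed rises by 1.20; labor force unchanged → E = 130.59, U = 12.13, labor force = 142.72 million.
After the second change, unemployed and labor force both fall by 3.93 → E = 130.59, U = 8.20, labor force = 138.79 million.
New unemployment rate = 8.20 / 138.79 = 5.91%.

New unemployment rate ≈ 5.91%.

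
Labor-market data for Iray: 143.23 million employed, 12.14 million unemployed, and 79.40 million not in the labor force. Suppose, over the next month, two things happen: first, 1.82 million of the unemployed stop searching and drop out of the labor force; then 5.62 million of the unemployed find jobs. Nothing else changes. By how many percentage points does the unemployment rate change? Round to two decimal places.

The unemployment rate changes by −4.75 percentage points.

Initially, labor force = 143.23 + 12.14 = 155.37 million, so u = 12.14/155.37 = 7.81%.
After the first change, unemployed and labor force both fall by 1.82 → E = 143.23, U = 10.32, labor force = 153.55 million.
After the second change, unemployed falls and employed rises by 5.62; labor force unchanged → E = 148.85, U = 4.70, labor force = 153.55 million.
New unemployment rate = 4.70 / 153.55 = 3.06%.
Change = 3.06% − 7.81% = −4.75 percentage points.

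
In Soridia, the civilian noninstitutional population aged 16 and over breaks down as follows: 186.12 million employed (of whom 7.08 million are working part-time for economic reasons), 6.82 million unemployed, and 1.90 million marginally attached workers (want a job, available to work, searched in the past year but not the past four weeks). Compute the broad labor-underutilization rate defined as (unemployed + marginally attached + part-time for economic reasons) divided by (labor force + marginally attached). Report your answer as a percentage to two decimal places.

Labor force = 186.12 + 6.82 = 192.94 million.
Numerator = 6.82 + 1.90 + 7.08 = 15.80 million.
Denominator = 192.94 + 1.90 = 194.84 million.
Broad rate = 15.80 / 194.84 = 8.11%.

Broad underutilization rate ≈ 8.11%.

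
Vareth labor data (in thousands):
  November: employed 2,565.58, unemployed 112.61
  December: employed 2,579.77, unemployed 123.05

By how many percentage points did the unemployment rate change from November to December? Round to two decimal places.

The unemployment rate changed by +0.35 percentage points.

November: labor force = 2,565.58 + 112.61 = 2,678.19; u = 112.61/2,678.19 = 4.20%.
December: labor force = 2,579.77 + 123.05 = 2,702.82; u = 123.05/2,702.82 = 4.55%.
Change = 4.55% − 4.20% = +0.35 pp.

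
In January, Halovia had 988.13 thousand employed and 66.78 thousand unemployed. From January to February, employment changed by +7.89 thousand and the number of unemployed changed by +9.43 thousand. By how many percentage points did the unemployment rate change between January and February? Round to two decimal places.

The unemployment rate changed by +0.78 percentage points.

January: labor force = 988.13 + 66.78 = 1,054.91; u = 66.78/1,054.91 = 6.33%.
February: labor force = 996.02 + 76.21 = 1,072.23; u = 76.21/1,072.23 = 7.11%.
Change = 7.11% − 6.33% = +0.78 pp.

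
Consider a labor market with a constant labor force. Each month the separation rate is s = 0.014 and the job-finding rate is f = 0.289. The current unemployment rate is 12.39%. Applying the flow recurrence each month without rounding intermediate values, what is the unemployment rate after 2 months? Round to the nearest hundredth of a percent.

With a fixed labor force, u_{t+1} = u_t + s·(1−u_t) − f·u_t = u_t·(1−s−f) + s.
Here 1−s−f = 0.697 and s = 0.014.
u_1 = 0.123900 × 0.697 + 0.014 = 0.100358.
u_2 = 0.100358 × 0.697 + 0.014 = 0.083950.

Unemployment rate after two months ≈ 8.39%.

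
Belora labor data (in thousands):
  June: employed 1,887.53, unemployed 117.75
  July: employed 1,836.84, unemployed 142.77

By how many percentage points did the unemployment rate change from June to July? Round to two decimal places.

The unemployment rate changed by +1.34 percentage points.

June: labor force = 1,887.53 + 117.75 = 2,005.28; u = 117.75/2,005.28 = 5.87%.
July: labor force = 1,836.84 + 142.77 = 1,979.61; u = 142.77/1,979.61 = 7.21%.
Change = 7.21% − 5.87% = +1.34 pp.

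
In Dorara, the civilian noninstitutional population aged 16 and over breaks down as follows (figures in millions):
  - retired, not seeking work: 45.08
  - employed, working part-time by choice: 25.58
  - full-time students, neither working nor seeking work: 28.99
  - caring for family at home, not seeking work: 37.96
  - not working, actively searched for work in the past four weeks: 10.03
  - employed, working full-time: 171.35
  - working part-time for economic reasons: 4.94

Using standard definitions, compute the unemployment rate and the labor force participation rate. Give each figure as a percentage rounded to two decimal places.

Unemployment rate ≈ 4.73%; labor force participation rate ≈ 65.42%.

Employed = 25.58 + 171.35 + 4.94 = 201.87 million (anyone who worked, including part-time for economic reasons, counts as employed).
Unemployed = 10.03 million.
Labor force = 201.87 + 10.03 = 211.90 million.
Not in labor force = 45.08 + 28.99 + 37.96 = 112.03 million (those not working and not actively searching are outside the labor force).
Civilian working-age population = 211.90 + 112.03 = 323.93 million.
Unemployment rate = 10.03 / 211.90 = 4.73%.
Labor force participation rate = 211.90 / 323.93 = 65.42%.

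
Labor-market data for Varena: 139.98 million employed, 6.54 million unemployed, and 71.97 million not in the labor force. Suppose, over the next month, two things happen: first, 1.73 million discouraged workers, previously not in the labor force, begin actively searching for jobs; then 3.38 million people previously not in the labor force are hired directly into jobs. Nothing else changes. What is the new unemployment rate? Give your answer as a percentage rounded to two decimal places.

New unemployment rate ≈ 5.45%.

Initially, labor force = 139.98 + 6.54 = 146.52 million, so u = 6.54/146.52 = 4.46%.
After the first change, unemployed and labor force both rise by 1.73 → E = 139.98, U = 8.27, labor force = 148.25 million.
After the second change, employed and labor force both rise by 3.38; unemployed unchanged → E = 143.36, U = 8.27, labor force = 151.63 million.
New unemployment rate = 8.27 / 151.63 = 5.45%.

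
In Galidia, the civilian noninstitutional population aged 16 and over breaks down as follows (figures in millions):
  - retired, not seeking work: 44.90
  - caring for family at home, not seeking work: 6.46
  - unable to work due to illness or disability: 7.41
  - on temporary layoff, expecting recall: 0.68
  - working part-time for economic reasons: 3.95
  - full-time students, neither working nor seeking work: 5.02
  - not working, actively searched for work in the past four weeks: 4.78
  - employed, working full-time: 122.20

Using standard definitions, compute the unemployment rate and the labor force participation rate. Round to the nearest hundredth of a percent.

Employed = 3.95 + 122.20 = 126.15 million (anyone who worked, including part-time for economic reasons, counts as employed).
Unemployed = 0.68 + 4.78 = 5.46 million (jobless and actively searching, or on temporary layoff).
Labor force = 126.15 + 5.46 = 131.61 million.
Not in labor force = 44.90 + 6.46 + 7.41 + 5.02 = 63.79 million (those not working and not actively searching are outside the labor force).
Civilian working-age population = 131.61 + 63.79 = 195.40 million.
Unemployment rate = 5.46 / 131.61 = 4.15%.
Labor force participation rate = 131.61 / 195.40 = 67.35%.

Unemployment rate ≈ 4.15%; labor force participation rate ≈ 67.35%.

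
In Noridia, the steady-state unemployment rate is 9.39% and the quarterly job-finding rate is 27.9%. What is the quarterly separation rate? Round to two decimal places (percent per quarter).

Separation rate ≈ 2.89% per quarter.

From u* = s/(s+f): s = u·f/(1−u).
s = 0.0939 × 27.9 / (1 − 0.0939) = 2.6198 / 0.9061 ≈ 2.89% per quarter.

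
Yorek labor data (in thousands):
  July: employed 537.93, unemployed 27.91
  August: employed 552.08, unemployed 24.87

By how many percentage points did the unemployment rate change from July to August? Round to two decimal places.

The unemployment rate changed by −0.62 percentage points.

July: labor force = 537.93 + 27.91 = 565.84; u = 27.91/565.84 = 4.93%.
August: labor force = 552.08 + 24.87 = 576.95; u = 24.87/576.95 = 4.31%.
Change = 4.31% − 4.93% = −0.62 pp.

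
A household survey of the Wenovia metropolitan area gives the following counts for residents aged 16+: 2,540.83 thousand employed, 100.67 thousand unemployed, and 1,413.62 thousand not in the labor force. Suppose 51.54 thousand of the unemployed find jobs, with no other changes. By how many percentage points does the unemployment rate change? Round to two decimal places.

The unemployment rate changes by −1.95 percentage points.

Initially, labor force = 2,540.83 + 100.67 = 2,641.50 thousand, so u = 100.67/2,641.50 = 3.81%.
After the change, unemployed falls and employed rises by 51.54; labor force unchanged → E = 2,592.37, U = 49.13, labor force = 2,641.50 thousand.
New unemployment rate = 49.13 / 2,641.50 = 1.86%.
Change = 1.86% − 3.81% = −1.95 percentage points.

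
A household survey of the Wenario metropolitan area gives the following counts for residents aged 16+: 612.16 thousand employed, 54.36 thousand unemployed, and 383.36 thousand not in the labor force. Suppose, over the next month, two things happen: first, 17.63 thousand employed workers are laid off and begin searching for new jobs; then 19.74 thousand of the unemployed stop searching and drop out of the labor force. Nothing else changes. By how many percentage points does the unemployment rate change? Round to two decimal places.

The unemployment rate changes by −0.08 percentage points.

Initially, labor force = 612.16 + 54.36 = 666.52 thousand, so u = 54.36/666.52 = 8.16%.
After the first change, employed falls and unemployed rises by 17.63; labor force unchanged → E = 594.53, U = 71.99, labor force = 666.52 thousand.
After the second change, unemployed and labor force both fall by 19.74 → E = 594.53, U = 52.25, labor force = 646.78 thousand.
New unemployment rate = 52.25 / 646.78 = 8.08%.
Change = 8.08% − 8.16% = −0.08 percentage points.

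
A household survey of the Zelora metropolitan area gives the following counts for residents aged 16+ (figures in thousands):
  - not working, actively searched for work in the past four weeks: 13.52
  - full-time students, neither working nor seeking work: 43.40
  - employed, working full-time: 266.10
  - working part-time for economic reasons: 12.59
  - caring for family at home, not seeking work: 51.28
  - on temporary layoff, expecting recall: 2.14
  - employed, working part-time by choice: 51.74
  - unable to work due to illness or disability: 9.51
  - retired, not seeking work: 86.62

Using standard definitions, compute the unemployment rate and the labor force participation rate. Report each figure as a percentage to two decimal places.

Unemployment rate ≈ 4.52%; labor force participation rate ≈ 64.46%.

Employed = 266.10 + 12.59 + 51.74 = 330.43 thousand (anyone who worked, including part-time for economic reasons, counts as employed).
Unemployed = 13.52 + 2.14 = 15.66 thousand (jobless and actively searching, or on temporary layoff).
Labor force = 330.43 + 15.66 = 346.09 thousand.
Not in labor force = 43.40 + 51.28 + 9.51 + 86.62 = 190.81 thousand (those not working and not actively searching are outside the labor force).
Civilian working-age population = 346.09 + 190.81 = 536.90 thousand.
Unemployment rate = 15.66 / 346.09 = 4.52%.
Labor force participation rate = 346.09 / 536.90 = 64.46%.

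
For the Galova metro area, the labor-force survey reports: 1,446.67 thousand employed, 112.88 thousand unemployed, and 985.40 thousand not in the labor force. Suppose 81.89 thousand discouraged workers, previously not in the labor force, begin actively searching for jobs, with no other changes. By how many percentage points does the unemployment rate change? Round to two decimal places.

Initially, labor force = 1,446.67 + 112.88 = 1,559.55 thousand, so u = 112.88/1,559.55 = 7.24%.
After the change, unemployed and labor force both rise by 81.89 → E = 1,446.67, U = 194.77, labor force = 1,641.44 thousand.
New unemployment rate = 194.77 / 1,641.44 = 11.87%.
Change = 11.87% − 7.24% = +4.63 percentage points.

The unemployment rate changes by +4.63 percentage points.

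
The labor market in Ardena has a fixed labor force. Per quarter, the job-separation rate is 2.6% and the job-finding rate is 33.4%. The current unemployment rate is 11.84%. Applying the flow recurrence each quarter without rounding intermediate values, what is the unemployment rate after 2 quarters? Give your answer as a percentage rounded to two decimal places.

Unemployment rate after two quarters ≈ 9.11%.

With a fixed labor force, u_{t+1} = u_t + s·(1−u_t) − f·u_t = u_t·(1−s−f) + s.
Here 1−s−f = 0.640 and s = 0.026.
u_1 = 0.118400 × 0.640 + 0.026 = 0.101776.
u_2 = 0.101776 × 0.640 + 0.026 = 0.091137.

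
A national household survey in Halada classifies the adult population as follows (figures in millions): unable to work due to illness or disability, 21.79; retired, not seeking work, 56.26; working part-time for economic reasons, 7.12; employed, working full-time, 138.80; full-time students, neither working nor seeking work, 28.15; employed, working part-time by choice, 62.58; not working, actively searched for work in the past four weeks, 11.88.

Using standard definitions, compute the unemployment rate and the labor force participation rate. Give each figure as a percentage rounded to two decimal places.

Employed = 7.12 + 138.80 + 62.58 = 208.50 million (anyone who worked, including part-time for economic reasons, counts as employed).
Unemployed = 11.88 million.
Labor force = 208.50 + 11.88 = 220.38 million.
Not in labor force = 21.79 + 56.26 + 28.15 = 106.20 million (those not working and not actively searching are outside the labor force).
Civilian working-age population = 220.38 + 106.20 = 326.58 million.
Unemployment rate = 11.88 / 220.38 = 5.39%.
Labor force participation rate = 220.38 / 326.58 = 67.48%.

Unemployment rate ≈ 5.39%; labor force participation rate ≈ 67.48%.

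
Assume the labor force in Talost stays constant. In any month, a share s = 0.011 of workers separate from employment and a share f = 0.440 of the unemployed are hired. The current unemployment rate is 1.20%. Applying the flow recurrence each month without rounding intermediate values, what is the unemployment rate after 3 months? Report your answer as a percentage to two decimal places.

With a fixed labor force, u_{t+1} = u_t + s·(1−u_t) − f·u_t = u_t·(1−s−f) + s.
Here 1−s−f = 0.549 and s = 0.011.
u_1 = 0.012000 × 0.549 + 0.011 = 0.017588.
u_2 = 0.017588 × 0.549 + 0.011 = 0.020656.
u_3 = 0.020656 × 0.549 + 0.011 = 0.022340.

Unemployment rate after three months ≈ 2.23%.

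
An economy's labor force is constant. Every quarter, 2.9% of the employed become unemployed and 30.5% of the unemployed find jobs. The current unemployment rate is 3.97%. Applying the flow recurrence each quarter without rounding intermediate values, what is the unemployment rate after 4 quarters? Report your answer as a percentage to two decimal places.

Unemployment rate after four quarters ≈ 7.76%.

With a fixed labor force, u_{t+1} = u_t + s·(1−u_t) − f·u_t = u_t·(1−s−f) + s.
Here 1−s−f = 0.666 and s = 0.029.
u_1 = 0.039700 × 0.666 + 0.029 = 0.055440.
u_2 = 0.055440 × 0.666 + 0.029 = 0.065923.
u_3 = 0.065923 × 0.666 + 0.029 = 0.072905.
u_4 = 0.072905 × 0.666 + 0.029 = 0.077555.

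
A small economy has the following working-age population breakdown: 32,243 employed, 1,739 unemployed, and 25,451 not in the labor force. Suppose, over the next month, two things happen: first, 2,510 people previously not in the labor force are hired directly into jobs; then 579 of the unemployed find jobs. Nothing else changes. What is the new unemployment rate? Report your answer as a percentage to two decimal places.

New unemployment rate ≈ 3.18%.

Initially, labor force = 32,243 + 1,739 = 33,982, so u = 1,739/33,982 = 5.12%.
After the first change, employed and labor force both rise by 2,510; unemployed unchanged → E = 34,753, U = 1,739, labor force = 36,492.
After the second change, unemployed falls and employed rises by 579; labor force unchanged → E = 35,332, U = 1,160, labor force = 36,492.
New unemployment rate = 1,160 / 36,492 = 3.18%.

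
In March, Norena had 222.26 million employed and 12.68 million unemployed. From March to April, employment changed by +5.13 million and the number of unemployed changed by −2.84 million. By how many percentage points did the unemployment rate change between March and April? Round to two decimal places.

The unemployment rate changed by −1.25 percentage points.

March: labor force = 222.26 + 12.68 = 234.94; u = 12.68/234.94 = 5.40%.
April: labor force = 227.39 + 9.84 = 237.23; u = 9.84/237.23 = 4.15%.
Change = 4.15% − 5.40% = −1.25 pp.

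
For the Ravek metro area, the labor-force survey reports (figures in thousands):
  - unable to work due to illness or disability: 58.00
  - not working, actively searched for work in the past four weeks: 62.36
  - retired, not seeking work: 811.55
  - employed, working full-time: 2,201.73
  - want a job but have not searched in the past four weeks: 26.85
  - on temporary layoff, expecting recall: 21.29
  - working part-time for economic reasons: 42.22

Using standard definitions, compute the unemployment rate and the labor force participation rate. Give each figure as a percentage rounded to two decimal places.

Unemployment rate ≈ 3.59%; labor force participation rate ≈ 72.20%.

Employed = 2,201.73 + 42.22 = 2,243.95 thousand (anyone who worked, including part-time for economic reasons, counts as employed).
Unemployed = 62.36 + 21.29 = 83.65 thousand (jobless and actively searching, or on temporary layoff).
Labor force = 2,243.95 + 83.65 = 2,327.60 thousand.
Not in labor force = 58.00 + 811.55 + 26.85 = 896.40 thousand (those not working and not actively searching are outside the labor force — including those who want a job but have given up searching).
Civilian working-age population = 2,327.60 + 896.40 = 3,224.00 thousand.
Unemployment rate = 83.65 / 2,327.60 = 3.59%.
Labor force participation rate = 2,327.60 / 3,224.00 = 72.20%.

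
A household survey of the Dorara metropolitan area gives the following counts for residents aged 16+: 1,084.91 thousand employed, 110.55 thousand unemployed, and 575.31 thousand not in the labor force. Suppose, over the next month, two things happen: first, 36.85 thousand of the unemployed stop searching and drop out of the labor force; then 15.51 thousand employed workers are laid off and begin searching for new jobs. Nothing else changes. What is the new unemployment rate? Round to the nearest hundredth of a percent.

New unemployment rate ≈ 7.70%.

Initially, labor force = 1,084.91 + 110.55 = 1,195.46 thousand, so u = 110.55/1,195.46 = 9.25%.
After the first change, unemployed and labor force both fall by 36.85 → E = 1,084.91, U = 73.70, labor force = 1,158.61 thousand.
After the second change, employed falls and unemployed rises by 15.51; labor force unchanged → E = 1,069.40, U = 89.21, labor force = 1,158.61 thousand.
New unemployment rate = 89.21 / 1,158.61 = 7.70%.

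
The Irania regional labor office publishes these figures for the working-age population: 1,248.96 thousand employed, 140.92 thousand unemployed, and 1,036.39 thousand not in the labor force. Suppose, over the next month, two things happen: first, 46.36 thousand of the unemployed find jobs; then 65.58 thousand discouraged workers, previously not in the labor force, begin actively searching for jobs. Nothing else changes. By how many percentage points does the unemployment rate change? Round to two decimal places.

Initially, labor force = 1,248.96 + 140.92 = 1,389.88 thousand, so u = 140.92/1,389.88 = 10.14%.
After the first change, unemployed falls and employed rises by 46.36; labor force unchanged → E = 1,295.32, U = 94.56, labor force = 1,389.88 thousand.
After the second change, unemployed and labor force both rise by 65.58 → E = 1,295.32, U = 160.14, labor force = 1,455.46 thousand.
New unemployment rate = 160.14 / 1,455.46 = 11.00%.
Change = 11.00% − 10.14% = +0.86 percentage points.

The unemployment rate changes by +0.86 percentage points.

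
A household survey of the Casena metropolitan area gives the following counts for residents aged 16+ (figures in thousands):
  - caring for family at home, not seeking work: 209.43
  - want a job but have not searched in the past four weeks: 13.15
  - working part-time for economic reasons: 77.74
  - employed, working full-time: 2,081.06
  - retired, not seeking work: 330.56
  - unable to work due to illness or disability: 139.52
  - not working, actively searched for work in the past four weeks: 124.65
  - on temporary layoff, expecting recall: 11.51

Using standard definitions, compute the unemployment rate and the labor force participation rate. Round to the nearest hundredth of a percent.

Unemployment rate ≈ 5.93%; labor force participation rate ≈ 76.82%.

Employed = 77.74 + 2,081.06 = 2,158.80 thousand (anyone who worked, including part-time for economic reasons, counts as employed).
Unemployed = 124.65 + 11.51 = 136.16 thousand (jobless and actively searching, or on temporary layoff).
Labor force = 2,158.80 + 136.16 = 2,294.96 thousand.
Not in labor force = 209.43 + 13.15 + 330.56 + 139.52 = 692.66 thousand (those not working and not actively searching are outside the labor force — including those who want a job but have given up searching).
Civilian working-age population = 2,294.96 + 692.66 = 2,987.62 thousand.
Unemployment rate = 136.16 / 2,294.96 = 5.93%.
Labor force participation rate = 2,294.96 / 2,987.62 = 76.82%.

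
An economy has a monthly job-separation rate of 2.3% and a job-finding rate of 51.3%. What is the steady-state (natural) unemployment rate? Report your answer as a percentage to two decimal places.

At steady state the flows balance: s·E = f·U, so U/(E+U) = s/(s+f).
u* = 2.3 / (2.3 + 51.3) = 2.3 / 53.60 = 4.29%.

Steady-state unemployment rate ≈ 4.29%.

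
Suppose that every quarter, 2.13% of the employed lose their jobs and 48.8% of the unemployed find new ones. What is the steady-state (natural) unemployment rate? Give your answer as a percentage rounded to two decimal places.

Steady-state unemployment rate ≈ 4.18%.

At steady state the flows balance: s·E = f·U, so U/(E+U) = s/(s+f).
u* = 2.13 / (2.13 + 48.8) = 2.13 / 50.93 = 4.18%.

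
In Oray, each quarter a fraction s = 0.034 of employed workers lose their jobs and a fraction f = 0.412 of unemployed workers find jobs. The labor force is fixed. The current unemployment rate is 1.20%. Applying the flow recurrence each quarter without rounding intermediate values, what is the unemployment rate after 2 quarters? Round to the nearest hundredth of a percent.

With a fixed labor force, u_{t+1} = u_t + s·(1−u_t) − f·u_t = u_t·(1−s−f) + s.
Here 1−s−f = 0.554 and s = 0.034.
u_1 = 0.012000 × 0.554 + 0.034 = 0.040648.
u_2 = 0.040648 × 0.554 + 0.034 = 0.056519.

Unemployment rate after two quarters ≈ 5.65%.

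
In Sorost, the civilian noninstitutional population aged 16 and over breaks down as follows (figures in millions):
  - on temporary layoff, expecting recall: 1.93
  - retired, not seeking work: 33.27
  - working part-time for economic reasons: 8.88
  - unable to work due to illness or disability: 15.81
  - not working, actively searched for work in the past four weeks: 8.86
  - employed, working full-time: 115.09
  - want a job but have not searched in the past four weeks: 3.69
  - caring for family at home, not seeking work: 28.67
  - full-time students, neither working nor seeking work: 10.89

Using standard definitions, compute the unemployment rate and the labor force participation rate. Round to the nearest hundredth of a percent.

Employed = 8.88 + 115.09 = 123.97 million (anyone who worked, including part-time for economic reasons, counts as employed).
Unemployed = 1.93 + 8.86 = 10.79 million (jobless and actively searching, or on temporary layoff).
Labor force = 123.97 + 10.79 = 134.76 million.
Not in labor force = 33.27 + 15.81 + 3.69 + 28.67 + 10.89 = 92.33 million (those not working and not actively searching are outside the labor force — including those who want a job but have given up searching).
Civilian working-age population = 134.76 + 92.33 = 227.09 million.
Unemployment rate = 10.79 / 134.76 = 8.01%.
Labor force participation rate = 134.76 / 227.09 = 59.34%.

Unemployment rate ≈ 8.01%; labor force participation rate ≈ 59.34%.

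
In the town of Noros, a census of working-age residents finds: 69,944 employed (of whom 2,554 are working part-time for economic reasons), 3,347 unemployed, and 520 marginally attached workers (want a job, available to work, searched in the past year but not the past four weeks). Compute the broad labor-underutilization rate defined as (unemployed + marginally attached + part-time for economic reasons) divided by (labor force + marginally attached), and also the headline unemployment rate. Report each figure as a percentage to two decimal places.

Broad underutilization rate ≈ 8.70%; headline unemployment rate ≈ 4.57%.

Labor force = 69,944 + 3,347 = 73,291.
Numerator = 3,347 + 520 + 2,554 = 6,421.
Denominator = 73,291 + 520 = 73,811.
Broad rate = 6,421 / 73,811 = 8.70%.
Headline unemployment rate = 3,347 / 73,291 = 4.57%.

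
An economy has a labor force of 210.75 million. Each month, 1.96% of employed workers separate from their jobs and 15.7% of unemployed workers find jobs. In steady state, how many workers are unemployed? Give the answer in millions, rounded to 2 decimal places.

Steady-state unemployment rate u* = s/(s+f) = 1.96/(1.96+15.7) = 0.110985.
Unemployed = u* × labor force = 0.110985 × 210.75 ≈ 23.39 million.

About 23.39 million are unemployed in steady state.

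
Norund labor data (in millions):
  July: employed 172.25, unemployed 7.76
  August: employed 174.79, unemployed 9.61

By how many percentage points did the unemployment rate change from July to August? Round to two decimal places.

The unemployment rate changed by +0.90 percentage points.

July: labor force = 172.25 + 7.76 = 180.01; u = 7.76/180.01 = 4.31%.
August: labor force = 174.79 + 9.61 = 184.40; u = 9.61/184.40 = 5.21%.
Change = 5.21% − 4.31% = +0.90 pp.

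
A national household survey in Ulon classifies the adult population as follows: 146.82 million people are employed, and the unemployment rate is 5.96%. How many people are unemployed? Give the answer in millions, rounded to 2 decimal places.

Let U be the number unemployed. The labor force is E + U, and U/(E+U) = 0.0596.
So U = 0.0596 × 146.82 / (1 − 0.0596) = 8.7505 / 0.9404 ≈ 9.31 million.

About 9.31 million are unemployed.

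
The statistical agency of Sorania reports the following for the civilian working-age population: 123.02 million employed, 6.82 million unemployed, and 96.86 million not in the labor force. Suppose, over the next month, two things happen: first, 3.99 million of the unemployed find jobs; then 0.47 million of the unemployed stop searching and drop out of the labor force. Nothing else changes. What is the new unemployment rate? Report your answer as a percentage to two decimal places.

Initially, labor force = 123.02 + 6.82 = 129.84 million, so u = 6.82/129.84 = 5.25%.
After the first change, unemployed falls and employed rises by 3.99; labor force unchanged → E = 127.01, U = 2.83, labor force = 129.84 million.
After the second change, unemployed and labor force both fall by 0.47 → E = 127.01, U = 2.36, labor force = 129.37 million.
New unemployment rate = 2.36 / 129.37 = 1.82%.

New unemployment rate ≈ 1.82%.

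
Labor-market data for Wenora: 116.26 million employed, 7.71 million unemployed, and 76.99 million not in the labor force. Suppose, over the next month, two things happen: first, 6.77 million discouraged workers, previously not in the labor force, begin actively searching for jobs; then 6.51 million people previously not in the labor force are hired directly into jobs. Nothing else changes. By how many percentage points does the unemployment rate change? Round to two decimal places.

Initially, labor force = 116.26 + 7.71 = 123.97 million, so u = 7.71/123.97 = 6.22%.
After the first change, unemployed and labor force both rise by 6.77 → E = 116.26, U = 14.48, labor force = 130.74 million.
After the second change, employed and labor force both rise by 6.51; unemployed unchanged → E = 122.77, U = 14.48, labor force = 137.25 million.
New unemployment rate = 14.48 / 137.25 = 10.55%.
Change = 10.55% − 6.22% = +4.33 percentage points.

The unemployment rate changes by +4.33 percentage points.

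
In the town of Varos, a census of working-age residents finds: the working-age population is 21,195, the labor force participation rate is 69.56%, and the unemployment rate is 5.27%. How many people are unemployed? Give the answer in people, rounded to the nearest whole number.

About 777 are unemployed.

Labor force = 0.6956 × 21,195 = 14,743.
Unemployed = 0.0527 × 14,743 ≈ 777.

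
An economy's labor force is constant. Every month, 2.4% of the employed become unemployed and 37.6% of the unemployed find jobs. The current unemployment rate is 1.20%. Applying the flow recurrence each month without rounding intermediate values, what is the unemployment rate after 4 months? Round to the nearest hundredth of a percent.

With a fixed labor force, u_{t+1} = u_t + s·(1−u_t) − f·u_t = u_t·(1−s−f) + s.
Here 1−s−f = 0.600 and s = 0.024.
u_1 = 0.012000 × 0.600 + 0.024 = 0.031200.
u_2 = 0.031200 × 0.600 + 0.024 = 0.042720.
u_3 = 0.042720 × 0.600 + 0.024 = 0.049632.
u_4 = 0.049632 × 0.600 + 0.024 = 0.053779.

Unemployment rate after four months ≈ 5.38%.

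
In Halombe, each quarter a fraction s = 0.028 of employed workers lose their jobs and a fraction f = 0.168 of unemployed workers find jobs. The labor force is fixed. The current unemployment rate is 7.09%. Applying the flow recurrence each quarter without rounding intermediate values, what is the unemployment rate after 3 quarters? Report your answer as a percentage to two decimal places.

Unemployment rate after three quarters ≈ 10.55%.

With a fixed labor force, u_{t+1} = u_t + s·(1−u_t) − f·u_t = u_t·(1−s−f) + s.
Here 1−s−f = 0.804 and s = 0.028.
u_1 = 0.070900 × 0.804 + 0.028 = 0.085004.
u_2 = 0.085004 × 0.804 + 0.028 = 0.096343.
u_3 = 0.096343 × 0.804 + 0.028 = 0.105460.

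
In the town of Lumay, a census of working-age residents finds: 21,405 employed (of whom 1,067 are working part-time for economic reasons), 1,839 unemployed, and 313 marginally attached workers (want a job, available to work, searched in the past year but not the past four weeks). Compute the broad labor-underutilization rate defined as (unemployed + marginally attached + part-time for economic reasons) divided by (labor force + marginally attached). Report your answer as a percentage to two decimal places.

Labor force = 21,405 + 1,839 = 23,244.
Numerator = 1,839 + 313 + 1,067 = 3,219.
Denominator = 23,244 + 313 = 23,557.
Broad rate = 3,219 / 23,557 = 13.66%.

Broad underutilization rate ≈ 13.66%.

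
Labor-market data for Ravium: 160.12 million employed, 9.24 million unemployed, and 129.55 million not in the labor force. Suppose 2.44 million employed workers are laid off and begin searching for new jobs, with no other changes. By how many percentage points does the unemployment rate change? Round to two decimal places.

Initially, labor force = 160.12 + 9.24 = 169.36 million, so u = 9.24/169.36 = 5.46%.
After the change, employed falls and unemployed rises by 2.44; labor force unchanged → E = 157.68, U = 11.68, labor force = 169.36 million.
New unemployment rate = 11.68 / 169.36 = 6.90%.
Change = 6.90% − 5.46% = +1.44 percentage points.

The unemployment rate changes by +1.44 percentage points.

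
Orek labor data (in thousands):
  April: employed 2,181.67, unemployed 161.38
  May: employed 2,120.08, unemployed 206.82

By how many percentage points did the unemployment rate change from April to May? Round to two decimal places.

April: labor force = 2,181.67 + 161.38 = 2,343.05; u = 161.38/2,343.05 = 6.89%.
May: labor force = 2,120.08 + 206.82 = 2,326.90; u = 206.82/2,326.90 = 8.89%.
Change = 8.89% − 6.89% = +2.00 pp.

The unemployment rate changed by +2.00 percentage points.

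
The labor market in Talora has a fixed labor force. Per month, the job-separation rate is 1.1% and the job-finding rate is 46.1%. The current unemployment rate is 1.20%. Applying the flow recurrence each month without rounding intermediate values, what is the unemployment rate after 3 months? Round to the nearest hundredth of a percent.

With a fixed labor force, u_{t+1} = u_t + s·(1−u_t) − f·u_t = u_t·(1−s−f) + s.
Here 1−s−f = 0.528 and s = 0.011.
u_1 = 0.012000 × 0.528 + 0.011 = 0.017336.
u_2 = 0.017336 × 0.528 + 0.011 = 0.020153.
u_3 = 0.020153 × 0.528 + 0.011 = 0.021641.

Unemployment rate after three months ≈ 2.16%.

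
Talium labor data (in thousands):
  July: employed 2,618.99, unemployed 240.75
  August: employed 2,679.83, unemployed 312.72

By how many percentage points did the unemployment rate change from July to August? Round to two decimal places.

July: labor force = 2,618.99 + 240.75 = 2,859.74; u = 240.75/2,859.74 = 8.42%.
August: labor force = 2,679.83 + 312.72 = 2,992.55; u = 312.72/2,992.55 = 10.45%.
Change = 10.45% − 8.42% = +2.03 pp.

The unemployment rate changed by +2.03 percentage points.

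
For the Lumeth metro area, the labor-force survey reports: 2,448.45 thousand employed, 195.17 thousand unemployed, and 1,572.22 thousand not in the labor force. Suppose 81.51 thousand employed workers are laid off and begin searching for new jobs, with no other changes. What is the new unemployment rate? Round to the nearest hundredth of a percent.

Initially, labor force = 2,448.45 + 195.17 = 2,643.62 thousand, so u = 195.17/2,643.62 = 7.38%.
After the change, employed falls and unemployed rises by 81.51; labor force unchanged → E = 2,366.94, U = 276.68, labor force = 2,643.62 thousand.
New unemployment rate = 276.68 / 2,643.62 = 10.47%.

New unemployment rate ≈ 10.47%.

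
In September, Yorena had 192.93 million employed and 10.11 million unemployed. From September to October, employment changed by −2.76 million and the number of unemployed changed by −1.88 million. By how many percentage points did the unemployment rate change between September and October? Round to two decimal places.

The unemployment rate changed by −0.83 percentage points.

September: labor force = 192.93 + 10.11 = 203.04; u = 10.11/203.04 = 4.98%.
October: labor force = 190.17 + 8.23 = 198.40; u = 8.23/198.40 = 4.15%.
Change = 4.15% − 4.98% = −0.83 pp.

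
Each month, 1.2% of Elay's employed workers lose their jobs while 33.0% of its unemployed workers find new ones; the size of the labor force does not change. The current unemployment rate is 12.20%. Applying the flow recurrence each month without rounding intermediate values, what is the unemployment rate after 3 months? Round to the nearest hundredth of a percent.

With a fixed labor force, u_{t+1} = u_t + s·(1−u_t) − f·u_t = u_t·(1−s−f) + s.
Here 1−s−f = 0.658 and s = 0.012.
u_1 = 0.122000 × 0.658 + 0.012 = 0.092276.
u_2 = 0.092276 × 0.658 + 0.012 = 0.072718.
u_3 = 0.072718 × 0.658 + 0.012 = 0.059848.

Unemployment rate after three months ≈ 5.98%.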